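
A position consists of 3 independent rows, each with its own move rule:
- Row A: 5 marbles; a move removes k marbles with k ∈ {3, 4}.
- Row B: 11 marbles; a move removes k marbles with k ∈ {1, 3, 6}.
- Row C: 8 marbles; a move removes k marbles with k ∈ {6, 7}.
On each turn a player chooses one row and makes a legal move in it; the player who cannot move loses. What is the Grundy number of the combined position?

For row A, compute g(0), g(1), … with moves {3, 4}:
k:     0  1  2  3  4  5
g(k):  0  0  0  1  1  1
So g(5) = 1.
Build the Grundy sequence for row B with g(k) = mex{g(k−s) : s ∈ {1, 3, 6}, s ≤ k}:
k:     0  1  2  3  4  5  6  7  8  9 10 11
g(k):  0  1  0  1  0  1  2  3  2  0  1  0
So g(11) = 0.
Grundy values for row C (subtraction set {6, 7}):
k:     0  1  2  3  4  5  6  7  8
g(k):  0  0  0  0  0  0  1  1  1
So g(8) = 1.
The value of a disjunctive sum is the nim-sum of the parts.
Combined value = 1 XOR 0 XOR 1 = 0.

0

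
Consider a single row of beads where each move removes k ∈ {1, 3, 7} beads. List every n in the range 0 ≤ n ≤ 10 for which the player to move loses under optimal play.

0, 2, 4, 6, 8, 10

Build the Grundy sequence with g(k) = mex{g(k−s) : s ∈ {1, 3, 7}, s ≤ k}:
g(0) = mex{} = 0
g(1) = mex{0} = 1
g(2) = mex{1} = 0
g(3) = mex{0} = 1
g(4) = mex{1} = 0
g(5) = mex{0} = 1
g(6) = mex{1} = 0
g(7) = mex{0} = 1
g(8) = mex{1} = 0
g(9) = mex{0} = 1
g(10) = mex{1} = 0
The P-positions (g = 0) in 0..10 are 0, 2, 4, 6, 8, 10.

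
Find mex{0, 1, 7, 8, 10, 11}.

2

The values 0, 1 are all present; 2 is the first non-negative integer missing from the set.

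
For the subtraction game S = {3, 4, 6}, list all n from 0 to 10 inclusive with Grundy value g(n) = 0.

0, 1, 2, 9, 10

Grundy values for subtraction set {3, 4, 6}:
k:     0  1  2  3  4  5  6  7  8  9 10
g(k):  0  0  0  1  1  1  2  2  2  0  0
The P-positions (g = 0) in 0..10 are 0, 1, 2, 9, 10.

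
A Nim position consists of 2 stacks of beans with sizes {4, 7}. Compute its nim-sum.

3

Bitwise XOR of the heap sizes:
  100  (4)
  111  (7)
  ---
  011  (3)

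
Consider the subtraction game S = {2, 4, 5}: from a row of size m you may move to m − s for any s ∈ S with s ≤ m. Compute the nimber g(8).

0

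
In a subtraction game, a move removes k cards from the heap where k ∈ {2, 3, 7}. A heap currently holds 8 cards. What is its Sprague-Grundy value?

1

Build the Grundy sequence with g(k) = mex{g(k−s) : s ∈ {2, 3, 7}, s ≤ k}:
k:     0  1  2  3  4  5  6  7  8
g(k):  0  0  1  1  2  0  0  1  1
So g(8) = 1.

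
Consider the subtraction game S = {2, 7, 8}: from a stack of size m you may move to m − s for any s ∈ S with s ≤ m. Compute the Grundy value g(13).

2

Grundy values for subtraction set {2, 7, 8}:
k:     0  1  2  3  4  5  6  7  8  9 10 11 12 13
g(k):  0  0  1  1  0  0  1  1  2  2  0  3  1  2
So g(13) = 2.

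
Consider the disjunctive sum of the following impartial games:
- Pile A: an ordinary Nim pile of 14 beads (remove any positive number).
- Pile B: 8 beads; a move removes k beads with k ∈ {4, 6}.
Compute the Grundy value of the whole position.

Pile A is a plain Nim pile of size 14, so its Grundy value is 14.
Grundy values for pile B (subtraction set {4, 6}):
g(0) = mex{} = 0
g(1) = mex{} = 0
g(2) = mex{} = 0
g(3) = mex{} = 0
g(4) = mex{0} = 1
g(5) = mex{0} = 1
g(6) = mex{0} = 1
g(7) = mex{0} = 1
g(8) = mex{0,1} = 2
So g(8) = 2.
The value of a disjunctive sum is the nim-sum of the parts.
Combined value = 14 ⊕ 2 = 12.

12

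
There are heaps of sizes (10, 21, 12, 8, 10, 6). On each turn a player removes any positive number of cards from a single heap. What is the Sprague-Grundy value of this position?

Nim-sum: 10 ⊕ 21 ⊕ 12 ⊕ 8 ⊕ 10 ⊕ 6 = 23.

23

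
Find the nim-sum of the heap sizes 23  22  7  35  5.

32

Write each in binary and XOR column by column:
  010111  (23)
  010110  (22)
  000111  (7)
  100011  (35)
  000101  (5)
  ------
  100000  (32)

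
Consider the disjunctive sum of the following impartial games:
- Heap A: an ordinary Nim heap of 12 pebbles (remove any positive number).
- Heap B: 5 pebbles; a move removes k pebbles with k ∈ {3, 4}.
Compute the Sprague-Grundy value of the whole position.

13

Heap A is a plain Nim heap of size 12, so its Grundy value is 12.
Grundy values for heap B (subtraction set {3, 4}):
g(0) = mex{} = 0
g(1) = mex{} = 0
g(2) = mex{} = 0
g(3) = mex{0} = 1
g(4) = mex{0} = 1
g(5) = mex{0} = 1
So g(5) = 1.
The value of a disjunctive sum is the nim-sum of the parts.
Combined value = 12 XOR 1 = 13.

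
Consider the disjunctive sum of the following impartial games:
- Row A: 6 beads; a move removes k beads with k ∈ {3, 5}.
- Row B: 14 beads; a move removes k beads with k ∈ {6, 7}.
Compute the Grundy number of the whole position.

Grundy values for row A (subtraction set {3, 5}):
k:     0  1  2  3  4  5  6
g(k):  0  0  0  1  1  1  2
So g(6) = 2.
Grundy values for row B (subtraction set {6, 7}):
k:     0  1  2  3  4  5  6  7  8  9 10 11 12 13 14
g(k):  0  0  0  0  0  0  1  1  1  1  1  1  2  0  0
So g(14) = 0.
By the Sprague-Grundy theorem, the Grundy value of a sum of independent games is the XOR of the component values.
Combined value = 2 ⊕ 0 = 2.

2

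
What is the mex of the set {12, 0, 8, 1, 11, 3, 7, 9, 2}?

The values 0, 1, 2, 3 are all present; 4 is the first non-negative integer missing from the set.

4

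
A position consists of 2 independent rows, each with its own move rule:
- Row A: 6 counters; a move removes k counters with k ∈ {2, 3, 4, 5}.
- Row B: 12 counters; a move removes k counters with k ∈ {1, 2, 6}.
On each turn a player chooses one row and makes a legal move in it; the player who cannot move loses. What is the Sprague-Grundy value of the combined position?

1

Grundy values for row A (subtraction set {2, 3, 4, 5}):
k:     0  1  2  3  4  5  6
g(k):  0  0  1  1  2  2  3
So g(6) = 3.
For row B, compute g(0), g(1), … with moves {1, 2, 6}:
k:     0  1  2  3  4  5  6  7  8  9 10 11 12
g(k):  0  1  2  0  1  2  3  0  1  2  0  1  2
So g(12) = 2.
By the Sprague-Grundy theorem, the Grundy value of a sum of independent games is the XOR of the component values.
Combined value = 3 XOR 2 = 1.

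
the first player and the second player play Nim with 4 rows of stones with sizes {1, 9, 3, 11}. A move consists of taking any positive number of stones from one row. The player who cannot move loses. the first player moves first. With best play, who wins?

the second player wins

Nim-sum: 1 ^ 9 ^ 3 ^ 11 = 0.
The nim-sum is 0, so this is a P-position: the player to move is in a losing position under optimal play; the first player is about to move from it and so loses — the second player wins.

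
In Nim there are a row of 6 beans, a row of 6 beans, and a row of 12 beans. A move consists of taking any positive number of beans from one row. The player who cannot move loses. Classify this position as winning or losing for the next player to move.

Winning position

In binary:
  0110  (6)
  0110  (6)
  1100  (12)
  ----
  1100  (12)
The nim-sum is 12 ≠ 0, so this is an N-position: the player to move can win.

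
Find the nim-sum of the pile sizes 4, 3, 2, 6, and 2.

1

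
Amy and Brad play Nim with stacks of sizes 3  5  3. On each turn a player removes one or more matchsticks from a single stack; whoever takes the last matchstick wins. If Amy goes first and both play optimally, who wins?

Amy wins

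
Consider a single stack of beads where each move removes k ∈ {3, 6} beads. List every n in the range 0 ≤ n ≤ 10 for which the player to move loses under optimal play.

0, 1, 2, 9, 10

Compute g(0), g(1), … for moves {3, 6}:
k:     0  1  2  3  4  5  6  7  8  9 10
g(k):  0  0  0  1  1  1  2  2  2  0  0
The P-positions (g = 0) in 0..10 are 0, 1, 2, 9, 10.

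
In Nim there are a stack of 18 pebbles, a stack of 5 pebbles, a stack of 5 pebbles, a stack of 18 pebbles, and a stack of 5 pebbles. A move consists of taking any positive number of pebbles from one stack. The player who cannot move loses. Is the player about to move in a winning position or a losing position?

Nim-sum: 18 ^ 5 ^ 5 ^ 18 ^ 5 = 5.
The nim-sum is 5 ≠ 0, so this is an N-position: the player to move can win.

Winning position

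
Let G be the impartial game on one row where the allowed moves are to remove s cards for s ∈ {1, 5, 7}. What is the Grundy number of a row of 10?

Compute g(0), g(1), … for moves {1, 5, 7}:
k:     0  1  2  3  4  5  6  7  8  9 10
g(k):  0  1  0  1  0  1  0  1  0  1  0
So g(10) = 0.

0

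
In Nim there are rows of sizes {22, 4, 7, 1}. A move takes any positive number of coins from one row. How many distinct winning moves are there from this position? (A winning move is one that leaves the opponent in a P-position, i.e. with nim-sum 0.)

Bitwise XOR of the heap sizes:
  10110  (22)
  00100  (4)
  00111  (7)
  00001  (1)
  -----
  10100  (20)
The overall nim-sum is X = 20. A row of size p has a winning move iff p XOR X < p (reduce it to p XOR X).
  22: 22 XOR 20 = 2 < 22 — winning move (to 2).
  4: 4 XOR 20 = 16 ≥ 4 — no move.
  7: 7 XOR 20 = 19 ≥ 7 — no move.
  1: 1 XOR 20 = 21 ≥ 1 — no move.
That gives 1 winning move.

1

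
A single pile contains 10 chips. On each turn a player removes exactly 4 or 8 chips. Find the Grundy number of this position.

Grundy values for subtraction set {4, 8}:
k:     0  1  2  3  4  5  6  7  8  9 10
g(k):  0  0  0  0  1  1  1  1  2  2  2
So g(10) = 2.

2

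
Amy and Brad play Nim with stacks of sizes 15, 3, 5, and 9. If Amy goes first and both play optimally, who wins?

Brad wins

Write each in binary and XOR column by column:
  1111  (15)
  0011  (3)
  0101  (5)
  1001  (9)
  ----
  0000  (0)
The nim-sum is 0, so this is a P-position: the player to move is in a losing position under optimal play; Amy is about to move from it and so loses — Brad wins.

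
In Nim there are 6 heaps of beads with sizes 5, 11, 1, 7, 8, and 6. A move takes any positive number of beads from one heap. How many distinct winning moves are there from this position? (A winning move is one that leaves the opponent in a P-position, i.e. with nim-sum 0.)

Compute the nim-sum pairwise:
5 XOR 11 = 14
14 XOR 1 = 15
15 XOR 7 = 8
8 XOR 8 = 0
0 XOR 6 = 6
The overall nim-sum is X = 6. A heap of size p has a winning move iff p XOR X < p (reduce it to p XOR X).
  5: 5 XOR 6 = 3 < 5 — winning move (to 3).
  11: 11 XOR 6 = 13 ≥ 11 — no move.
  1: 1 XOR 6 = 7 ≥ 1 — no move.
  7: 7 XOR 6 = 1 < 7 — winning move (to 1).
  8: 8 XOR 6 = 14 ≥ 8 — no move.
  6: 6 XOR 6 = 0 < 6 — winning move (to 0).
That gives 3 winning moves.

3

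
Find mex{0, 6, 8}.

1

0 is in the set but 1 is not, so the mex is 1.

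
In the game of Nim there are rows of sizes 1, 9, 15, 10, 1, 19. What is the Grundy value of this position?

Nim-sum: 1 ^ 9 ^ 15 ^ 10 ^ 1 ^ 19 = 31.

31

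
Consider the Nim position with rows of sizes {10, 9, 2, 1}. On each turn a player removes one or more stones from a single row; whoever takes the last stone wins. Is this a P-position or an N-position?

P-position

Compute the nim-sum pairwise:
10 ^ 9 = 3
3 ^ 2 = 1
1 ^ 1 = 0
The nim-sum is 0, so this is a P-position: the player to move is in a losing position under optimal play.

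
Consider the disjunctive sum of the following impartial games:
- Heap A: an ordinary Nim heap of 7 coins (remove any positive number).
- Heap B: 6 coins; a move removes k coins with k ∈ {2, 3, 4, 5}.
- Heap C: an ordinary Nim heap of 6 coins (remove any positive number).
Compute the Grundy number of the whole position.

2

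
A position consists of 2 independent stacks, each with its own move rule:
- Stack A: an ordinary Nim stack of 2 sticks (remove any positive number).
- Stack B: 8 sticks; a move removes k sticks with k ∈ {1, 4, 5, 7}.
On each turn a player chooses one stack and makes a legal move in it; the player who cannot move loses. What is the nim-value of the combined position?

2

Stack A is a plain Nim stack of size 2, so its Grundy value is 2.
Build the Grundy sequence for stack B with g(k) = mex{g(k−s) : s ∈ {1, 4, 5, 7}, s ≤ k}:
g(0) = mex{} = 0
g(1) = mex{0} = 1
g(2) = mex{1} = 0
g(3) = mex{0} = 1
g(4) = mex{0,1} = 2
g(5) = mex{0,1,2} = 3
g(6) = mex{0,1,3} = 2
g(7) = mex{0,1,2} = 3
g(8) = mex{1,2,3} = 0
So g(8) = 0.
The value of a disjunctive sum is the nim-sum of the parts.
Combined value = 2 ⊕ 0 = 2.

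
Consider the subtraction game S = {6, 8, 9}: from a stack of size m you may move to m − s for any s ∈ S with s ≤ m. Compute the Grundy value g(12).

Build the Grundy sequence with g(k) = mex{g(k−s) : s ∈ {6, 8, 9}, s ≤ k}:
k:     0  1  2  3  4  5  6  7  8  9 10 11 12
g(k):  0  0  0  0  0  0  1  1  1  1  1  1  2
So g(12) = 2.

2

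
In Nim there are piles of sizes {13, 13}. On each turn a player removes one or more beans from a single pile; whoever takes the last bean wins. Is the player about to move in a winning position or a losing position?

Losing position

In binary:
  1101  (13)
  1101  (13)
  ----
  0000  (0)
The nim-sum is 0, so this is a P-position: the player to move is in a losing position under optimal play.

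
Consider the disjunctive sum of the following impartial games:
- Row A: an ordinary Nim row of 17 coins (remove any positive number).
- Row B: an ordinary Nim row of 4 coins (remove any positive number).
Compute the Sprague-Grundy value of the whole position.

21

Row A is a plain Nim row of size 17, so its Grundy value is 17.
Row B is a plain Nim row of size 4, so its Grundy value is 4.
The value of a disjunctive sum is the nim-sum of the parts.
Combined value = 17 ⊕ 4 = 21.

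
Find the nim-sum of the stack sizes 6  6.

Bitwise XOR of the heap sizes:
  110  (6)
  110  (6)
  ---
  000  (0)

0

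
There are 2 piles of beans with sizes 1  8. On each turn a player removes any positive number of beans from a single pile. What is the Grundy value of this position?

Compute the nim-sum pairwise:
1 XOR 8 = 9

9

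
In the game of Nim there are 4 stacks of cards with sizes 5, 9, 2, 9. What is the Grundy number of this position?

Compute the nim-sum pairwise:
5 ⊕ 9 = 12
12 ⊕ 2 = 14
14 ⊕ 9 = 7

7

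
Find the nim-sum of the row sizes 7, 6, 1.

0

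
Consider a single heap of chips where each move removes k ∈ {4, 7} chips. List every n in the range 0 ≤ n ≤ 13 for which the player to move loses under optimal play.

0, 1, 2, 3, 11, 12, 13

Build the Grundy sequence with g(k) = mex{g(k−s) : s ∈ {4, 7}, s ≤ k}:
k:     0  1  2  3  4  5  6  7  8  9 10 11 12 13
g(k):  0  0  0  0  1  1  1  1  2  2  2  0  0  0
The P-positions (g = 0) in 0..13 are 0, 1, 2, 3, 11, 12, 13.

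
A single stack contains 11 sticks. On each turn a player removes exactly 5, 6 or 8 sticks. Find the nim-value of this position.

2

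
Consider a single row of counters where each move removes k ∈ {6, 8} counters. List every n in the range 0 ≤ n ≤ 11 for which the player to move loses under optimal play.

0, 1, 2, 3, 4, 5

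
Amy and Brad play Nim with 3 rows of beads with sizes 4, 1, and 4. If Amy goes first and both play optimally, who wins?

Amy wins

Nim-sum: 4 ⊕ 1 ⊕ 4 = 1.
The nim-sum is 1 ≠ 0, so this is an N-position: the player to move can win; Amy has a winning move.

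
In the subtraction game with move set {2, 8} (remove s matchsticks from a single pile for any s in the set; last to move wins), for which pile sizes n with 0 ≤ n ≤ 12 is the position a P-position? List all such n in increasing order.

Compute g(0), g(1), … for moves {2, 8}:
k:     0  1  2  3  4  5  6  7  8  9 10 11 12
g(k):  0  0  1  1  0  0  1  1  2  2  0  0  1
The P-positions (g = 0) in 0..12 are 0, 1, 4, 5, 10, 11.

0, 1, 4, 5, 10, 11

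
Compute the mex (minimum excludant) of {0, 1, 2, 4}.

The values 0, 1, 2 are all present; 3 is the first non-negative integer missing from the set.

3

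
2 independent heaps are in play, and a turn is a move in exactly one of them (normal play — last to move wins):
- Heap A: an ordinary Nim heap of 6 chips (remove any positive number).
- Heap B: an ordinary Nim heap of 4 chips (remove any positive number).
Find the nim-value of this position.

Heap A is a plain Nim heap of size 6, so its Grundy value is 6.
Heap B is a plain Nim heap of size 4, so its Grundy value is 4.
The value of a disjunctive sum is the nim-sum of the parts.
Combined value = 6 XOR 4 = 2.

2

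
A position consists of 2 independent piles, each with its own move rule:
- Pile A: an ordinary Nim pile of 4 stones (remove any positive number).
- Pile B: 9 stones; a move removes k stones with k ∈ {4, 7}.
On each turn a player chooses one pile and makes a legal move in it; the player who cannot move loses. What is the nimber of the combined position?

6

Pile A is a plain Nim pile of size 4, so its Grundy value is 4.
Build the Grundy sequence for pile B with g(k) = mex{g(k−s) : s ∈ {4, 7}, s ≤ k}:
g(0) = mex{} = 0
g(1) = mex{} = 0
g(2) = mex{} = 0
g(3) = mex{} = 0
g(4) = mex{0} = 1
g(5) = mex{0} = 1
g(6) = mex{0} = 1
g(7) = mex{0} = 1
g(8) = mex{0,1} = 2
g(9) = mex{0,1} = 2
So g(9) = 2.
By the Sprague-Grundy theorem, the Grundy value of a sum of independent games is the XOR of the component values.
Combined value = 4 XOR 2 = 6.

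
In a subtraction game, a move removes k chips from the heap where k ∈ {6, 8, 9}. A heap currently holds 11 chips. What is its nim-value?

1

Compute g(0), g(1), … for moves {6, 8, 9}:
k:     0  1  2  3  4  5  6  7  8  9 10 11
g(k):  0  0  0  0  0  0  1  1  1  1  1  1
So g(11) = 1.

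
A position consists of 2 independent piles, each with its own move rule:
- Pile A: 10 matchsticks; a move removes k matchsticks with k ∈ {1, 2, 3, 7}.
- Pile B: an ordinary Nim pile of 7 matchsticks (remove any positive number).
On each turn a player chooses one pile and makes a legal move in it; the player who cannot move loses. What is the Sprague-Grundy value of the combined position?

5

Build the Grundy sequence for pile A with g(k) = mex{g(k−s) : s ∈ {1, 2, 3, 7}, s ≤ k}:
k:     0  1  2  3  4  5  6  7  8  9 10
g(k):  0  1  2  3  0  1  2  3  0  1  2
So g(10) = 2.
Pile B is a plain Nim pile of size 7, so its Grundy value is 7.
The value of a disjunctive sum is the nim-sum of the parts.
Combined value = 2 ⊕ 7 = 5.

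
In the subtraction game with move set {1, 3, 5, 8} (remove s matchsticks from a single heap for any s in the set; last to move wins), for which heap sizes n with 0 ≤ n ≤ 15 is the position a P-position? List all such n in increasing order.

0, 2, 4, 6, 13, 15

Grundy values for subtraction set {1, 3, 5, 8}:
k:     0  1  2  3  4  5  6  7  8  9 10 11 12 13 14 15
g(k):  0  1  0  1  0  1  0  1  2  3  2  3  2  0  1  0
The P-positions (g = 0) in 0..15 are 0, 2, 4, 6, 13, 15.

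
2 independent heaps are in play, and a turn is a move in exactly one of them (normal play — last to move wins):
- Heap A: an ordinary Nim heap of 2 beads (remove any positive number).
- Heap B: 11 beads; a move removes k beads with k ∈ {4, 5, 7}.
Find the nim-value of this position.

2

Heap A is a plain Nim heap of size 2, so its Grundy value is 2.
Build the Grundy sequence for heap B with g(k) = mex{g(k−s) : s ∈ {4, 5, 7}, s ≤ k}:
g(0) = mex{} = 0
g(1) = mex{} = 0
g(2) = mex{} = 0
g(3) = mex{} = 0
g(4) = mex{0} = 1
g(5) = mex{0} = 1
g(6) = mex{0} = 1
g(7) = mex{0} = 1
g(8) = mex{0,1} = 2
g(9) = mex{0,1} = 2
g(10) = mex{0,1} = 2
g(11) = mex{1} = 0
So g(11) = 0.
The value of a disjunctive sum is the nim-sum of the parts.
Combined value = 2 XOR 0 = 2.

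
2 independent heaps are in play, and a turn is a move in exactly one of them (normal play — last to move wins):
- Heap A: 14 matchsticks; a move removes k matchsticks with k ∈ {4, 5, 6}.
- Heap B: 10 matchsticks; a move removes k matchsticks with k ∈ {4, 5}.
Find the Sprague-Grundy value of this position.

1

Build the Grundy sequence for heap A with g(k) = mex{g(k−s) : s ∈ {4, 5, 6}, s ≤ k}:
g(0) = mex{} = 0
g(1) = mex{} = 0
g(2) = mex{} = 0
g(3) = mex{} = 0
g(4) = mex{0} = 1
g(5) = mex{0} = 1
g(6) = mex{0} = 1
g(7) = mex{0} = 1
g(8) = mex{0,1} = 2
g(9) = mex{0,1} = 2
g(10) = mex{1} = 0
g(11) = mex{1} = 0
g(12) = mex{1,2} = 0
g(13) = mex{1,2} = 0
g(14) = mex{0,2} = 1
So g(14) = 1.
For heap B, compute g(0), g(1), … with moves {4, 5}:
g(0) = mex{} = 0
g(1) = mex{} = 0
g(2) = mex{} = 0
g(3) = mex{} = 0
g(4) = mex{0} = 1
g(5) = mex{0} = 1
g(6) = mex{0} = 1
g(7) = mex{0} = 1
g(8) = mex{0,1} = 2
g(9) = mex{1} = 0
g(10) = mex{1} = 0
So g(10) = 0.
The value of a disjunctive sum is the nim-sum of the parts.
Combined value = 1 XOR 0 = 1.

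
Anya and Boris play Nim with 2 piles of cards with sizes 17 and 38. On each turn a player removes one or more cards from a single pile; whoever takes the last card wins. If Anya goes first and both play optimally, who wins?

Nim-sum: 17 ^ 38 = 55.
The nim-sum is 55 ≠ 0, so this is an N-position: the player to move can win; Anya has a winning move.

Anya wins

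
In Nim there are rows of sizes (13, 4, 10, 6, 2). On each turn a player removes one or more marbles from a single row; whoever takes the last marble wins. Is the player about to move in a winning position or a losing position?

Nim-sum: 13 ^ 4 ^ 10 ^ 6 ^ 2 = 7.
The nim-sum is 7 ≠ 0, so this is an N-position: the player to move can win.

Winning position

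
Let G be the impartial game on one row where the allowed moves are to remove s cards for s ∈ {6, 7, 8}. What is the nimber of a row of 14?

Grundy values for subtraction set {6, 7, 8}:
g(0) = mex{} = 0
g(1) = mex{} = 0
g(2) = mex{} = 0
g(3) = mex{} = 0
g(4) = mex{} = 0
g(5) = mex{} = 0
g(6) = mex{0} = 1
g(7) = mex{0} = 1
g(8) = mex{0} = 1
g(9) = mex{0} = 1
g(10) = mex{0} = 1
g(11) = mex{0} = 1
g(12) = mex{0,1} = 2
g(13) = mex{0,1} = 2
g(14) = mex{1} = 0
So g(14) = 0.

0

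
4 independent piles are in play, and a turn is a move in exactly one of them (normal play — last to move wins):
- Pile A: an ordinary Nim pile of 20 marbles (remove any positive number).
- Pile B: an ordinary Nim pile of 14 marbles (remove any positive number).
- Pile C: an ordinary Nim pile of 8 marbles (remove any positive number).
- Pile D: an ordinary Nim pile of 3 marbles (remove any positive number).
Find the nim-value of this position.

Pile A is a plain Nim pile of size 20, so its Grundy value is 20.
Pile B is a plain Nim pile of size 14, so its Grundy value is 14.
Pile C is a plain Nim pile of size 8, so its Grundy value is 8.
Pile D is a plain Nim pile of size 3, so its Grundy value is 3.
By the Sprague-Grundy theorem, the Grundy value of a sum of independent games is the XOR of the component values.
Combined value = 20 ⊕ 14 ⊕ 8 ⊕ 3 = 17.

17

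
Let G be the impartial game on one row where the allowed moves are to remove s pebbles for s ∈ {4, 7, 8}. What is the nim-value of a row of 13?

Grundy values for subtraction set {4, 7, 8}:
g(0) = mex{} = 0
g(1) = mex{} = 0
g(2) = mex{} = 0
g(3) = mex{} = 0
g(4) = mex{0} = 1
g(5) = mex{0} = 1
g(6) = mex{0} = 1
g(7) = mex{0} = 1
g(8) = mex{0,1} = 2
g(9) = mex{0,1} = 2
g(10) = mex{0,1} = 2
g(11) = mex{0,1} = 2
g(12) = mex{1,2} = 0
g(13) = mex{1,2} = 0
So g(13) = 0.

0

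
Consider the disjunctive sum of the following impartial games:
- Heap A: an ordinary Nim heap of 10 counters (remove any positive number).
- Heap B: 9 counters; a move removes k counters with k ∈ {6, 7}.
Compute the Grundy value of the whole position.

11

Heap A is a plain Nim heap of size 10, so its Grundy value is 10.
For heap B, compute g(0), g(1), … with moves {6, 7}:
k:     0  1  2  3  4  5  6  7  8  9
g(k):  0  0  0  0  0  0  1  1  1  1
So g(9) = 1.
The value of a disjunctive sum is the nim-sum of the parts.
Combined value = 10 ⊕ 1 = 11.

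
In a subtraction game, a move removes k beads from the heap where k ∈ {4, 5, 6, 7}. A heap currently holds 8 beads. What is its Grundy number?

2

Grundy values for subtraction set {4, 5, 6, 7}:
k:     0  1  2  3  4  5  6  7  8
g(k):  0  0  0  0  1  1  1  1  2
So g(8) = 2.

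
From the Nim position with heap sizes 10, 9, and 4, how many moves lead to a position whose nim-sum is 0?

Bitwise XOR of the heap sizes:
  1010  (10)
  1001  (9)
  0100  (4)
  ----
  0111  (7)
The overall nim-sum is X = 7. A heap of size p has a winning move iff p XOR X < p (reduce it to p XOR X).
  10: 10 XOR 7 = 13 ≥ 10 — no move.
  9: 9 XOR 7 = 14 ≥ 9 — no move.
  4: 4 XOR 7 = 3 < 4 — winning move (to 3).
That gives 1 winning move.

1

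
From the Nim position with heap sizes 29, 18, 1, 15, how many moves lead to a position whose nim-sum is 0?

3

Nim-sum: 29 ⊕ 18 ⊕ 1 ⊕ 15 = 1.
The overall nim-sum is X = 1. A heap of size p has a winning move iff p XOR X < p (reduce it to p XOR X).
  29: 29 XOR 1 = 28 < 29 — winning move (to 28).
  18: 18 XOR 1 = 19 ≥ 18 — no move.
  1: 1 XOR 1 = 0 < 1 — winning move (to 0).
  15: 15 XOR 1 = 14 < 15 — winning move (to 14).
That gives 3 winning moves.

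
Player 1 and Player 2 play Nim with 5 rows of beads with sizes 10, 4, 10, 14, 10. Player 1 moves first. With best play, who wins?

Player 2 wins

Nim-sum: 10 ^ 4 ^ 10 ^ 14 ^ 10 = 0.
The nim-sum is 0, so this is a P-position: the player to move is in a losing position under optimal play; Player 1 is about to move from it and so loses — Player 2 wins.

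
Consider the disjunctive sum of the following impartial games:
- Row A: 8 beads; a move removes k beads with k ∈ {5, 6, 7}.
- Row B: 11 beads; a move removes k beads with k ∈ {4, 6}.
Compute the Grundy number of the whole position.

1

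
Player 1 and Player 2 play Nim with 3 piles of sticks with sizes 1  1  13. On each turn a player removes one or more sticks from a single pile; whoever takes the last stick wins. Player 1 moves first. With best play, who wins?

Player 1 wins

Compute the nim-sum pairwise:
1 ^ 1 = 0
0 ^ 13 = 13
The nim-sum is 13 ≠ 0, so this is an N-position: the player to move can win; Player 1 has a winning move.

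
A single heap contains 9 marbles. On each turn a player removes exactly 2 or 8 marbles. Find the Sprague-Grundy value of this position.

2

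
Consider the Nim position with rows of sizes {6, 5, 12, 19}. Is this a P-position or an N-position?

Nim-sum: 6 ^ 5 ^ 12 ^ 19 = 28.
The nim-sum is 28 ≠ 0, so this is an N-position: the player to move can win.

N-position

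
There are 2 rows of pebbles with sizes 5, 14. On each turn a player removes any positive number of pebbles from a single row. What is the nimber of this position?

11

Write each in binary and XOR column by column:
  0101  (5)
  1110  (14)
  ----
  1011  (11)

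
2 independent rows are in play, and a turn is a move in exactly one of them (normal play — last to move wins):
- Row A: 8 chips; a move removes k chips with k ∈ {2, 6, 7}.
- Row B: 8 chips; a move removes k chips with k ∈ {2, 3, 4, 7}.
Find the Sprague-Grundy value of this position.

Grundy values for row A (subtraction set {2, 6, 7}):
k:     0  1  2  3  4  5  6  7  8
g(k):  0  0  1  1  0  0  1  1  2
So g(8) = 2.
Build the Grundy sequence for row B with g(k) = mex{g(k−s) : s ∈ {2, 3, 4, 7}, s ≤ k}:
g(0) = mex{} = 0
g(1) = mex{} = 0
g(2) = mex{0} = 1
g(3) = mex{0} = 1
g(4) = mex{0,1} = 2
g(5) = mex{0,1} = 2
g(6) = mex{1,2} = 0
g(7) = mex{0,1,2} = 3
g(8) = mex{0,2} = 1
So g(8) = 1.
By the Sprague-Grundy theorem, the Grundy value of a sum of independent games is the XOR of the component values.
Combined value = 2 XOR 1 = 3.

3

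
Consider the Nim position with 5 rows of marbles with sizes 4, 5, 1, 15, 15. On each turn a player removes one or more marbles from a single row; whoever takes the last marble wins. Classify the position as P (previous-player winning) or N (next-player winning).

Compute the nim-sum pairwise:
4 ^ 5 = 1
1 ^ 1 = 0
0 ^ 15 = 15
15 ^ 15 = 0
The nim-sum is 0, so this is a P-position: the player to move is in a losing position under optimal play.

P-position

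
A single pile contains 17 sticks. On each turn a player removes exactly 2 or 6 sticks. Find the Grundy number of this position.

Grundy values for subtraction set {2, 6}:
k:     0  1  2  3  4  5  6  7  8  9 10 11 12 13 14 15 16 17
g(k):  0  0  1  1  0  0  1  1  0  0  1  1  0  0  1  1  0  0
So g(17) = 0.

0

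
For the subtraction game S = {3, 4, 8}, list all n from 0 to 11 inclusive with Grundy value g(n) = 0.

0, 1, 2, 7

Grundy values for subtraction set {3, 4, 8}:
g(0) = mex{} = 0
g(1) = mex{} = 0
g(2) = mex{} = 0
g(3) = mex{0} = 1
g(4) = mex{0} = 1
g(5) = mex{0} = 1
g(6) = mex{0,1} = 2
g(7) = mex{1} = 0
g(8) = mex{0,1} = 2
g(9) = mex{0,1,2} = 3
g(10) = mex{0,2} = 1
g(11) = mex{0,1,2} = 3
The P-positions (g = 0) in 0..11 are 0, 1, 2, 7.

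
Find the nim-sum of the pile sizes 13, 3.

14

Nim-sum: 13 XOR 3 = 14.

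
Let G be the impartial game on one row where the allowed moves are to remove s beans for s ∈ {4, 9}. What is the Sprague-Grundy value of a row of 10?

Build the Grundy sequence with g(k) = mex{g(k−s) : s ∈ {4, 9}, s ≤ k}:
k:     0  1  2  3  4  5  6  7  8  9 10
g(k):  0  0  0  0  1  1  1  1  0  2  2
So g(10) = 2.

2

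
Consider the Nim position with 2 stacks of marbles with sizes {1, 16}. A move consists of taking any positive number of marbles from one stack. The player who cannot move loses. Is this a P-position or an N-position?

N-position

Compute the nim-sum pairwise:
1 ⊕ 16 = 17
The nim-sum is 17 ≠ 0, so this is an N-position: the player to move can win.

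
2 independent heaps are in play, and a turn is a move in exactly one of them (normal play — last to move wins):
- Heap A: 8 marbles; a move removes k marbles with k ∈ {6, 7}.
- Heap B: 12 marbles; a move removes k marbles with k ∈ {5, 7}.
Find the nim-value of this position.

For heap A, compute g(0), g(1), … with moves {6, 7}:
g(0) = mex{} = 0
g(1) = mex{} = 0
g(2) = mex{} = 0
g(3) = mex{} = 0
g(4) = mex{} = 0
g(5) = mex{} = 0
g(6) = mex{0} = 1
g(7) = mex{0} = 1
g(8) = mex{0} = 1
So g(8) = 1.
Build the Grundy sequence for heap B with g(k) = mex{g(k−s) : s ∈ {5, 7}, s ≤ k}:
g(0) = mex{} = 0
g(1) = mex{} = 0
g(2) = mex{} = 0
g(3) = mex{} = 0
g(4) = mex{} = 0
g(5) = mex{0} = 1
g(6) = mex{0} = 1
g(7) = mex{0} = 1
g(8) = mex{0} = 1
g(9) = mex{0} = 1
g(10) = mex{0,1} = 2
g(11) = mex{0,1} = 2
g(12) = mex{1} = 0
So g(12) = 0.
By the Sprague-Grundy theorem, the Grundy value of a sum of independent games is the XOR of the component values.
Combined value = 1 ⊕ 0 = 1.

1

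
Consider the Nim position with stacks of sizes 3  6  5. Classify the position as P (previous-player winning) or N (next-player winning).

Compute the nim-sum pairwise:
3 ^ 6 = 5
5 ^ 5 = 0
The nim-sum is 0, so this is a P-position: the player to move is in a losing position under optimal play.

P-position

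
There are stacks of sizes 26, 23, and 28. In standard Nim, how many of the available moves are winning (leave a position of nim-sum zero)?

3

Nim-sum: 26 XOR 23 XOR 28 = 17.
The overall nim-sum is X = 17. A stack of size p has a winning move iff p XOR X < p (reduce it to p XOR X).
  26: 26 XOR 17 = 11 < 26 — winning move (to 11).
  23: 23 XOR 17 = 6 < 23 — winning move (to 6).
  28: 28 XOR 17 = 13 < 28 — winning move (to 13).
That gives 3 winning moves.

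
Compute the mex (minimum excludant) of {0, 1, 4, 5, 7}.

The values 0, 1 are all present; 2 is the first non-negative integer missing from the set.

2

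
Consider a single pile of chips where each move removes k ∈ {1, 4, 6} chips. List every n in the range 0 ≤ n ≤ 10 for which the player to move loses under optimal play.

Build the Grundy sequence with g(k) = mex{g(k−s) : s ∈ {1, 4, 6}, s ≤ k}:
g(0) = mex{} = 0
g(1) = mex{0} = 1
g(2) = mex{1} = 0
g(3) = mex{0} = 1
g(4) = mex{0,1} = 2
g(5) = mex{1,2} = 0
g(6) = mex{0} = 1
g(7) = mex{1} = 0
g(8) = mex{0,2} = 1
g(9) = mex{0,1} = 2
g(10) = mex{1,2} = 0
The P-positions (g = 0) in 0..10 are 0, 2, 5, 7, 10.

0, 2, 5, 7, 10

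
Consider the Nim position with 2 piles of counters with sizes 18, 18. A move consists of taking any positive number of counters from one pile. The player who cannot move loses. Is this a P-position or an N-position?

P-position

Compute the nim-sum pairwise:
18 ⊕ 18 = 0
The nim-sum is 0, so this is a P-position: the player to move is in a losing position under optimal play.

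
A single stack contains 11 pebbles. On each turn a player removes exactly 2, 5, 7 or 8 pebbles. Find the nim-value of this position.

3

Compute g(0), g(1), … for moves {2, 5, 7, 8}:
k:     0  1  2  3  4  5  6  7  8  9 10 11
g(k):  0  0  1  1  0  2  1  3  2  2  0  3
So g(11) = 3.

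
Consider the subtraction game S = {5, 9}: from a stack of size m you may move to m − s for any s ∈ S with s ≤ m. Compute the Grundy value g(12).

2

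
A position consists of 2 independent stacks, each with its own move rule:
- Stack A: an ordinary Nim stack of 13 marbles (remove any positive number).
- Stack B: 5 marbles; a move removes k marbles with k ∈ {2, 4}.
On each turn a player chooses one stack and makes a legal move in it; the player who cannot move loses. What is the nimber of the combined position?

Stack A is a plain Nim stack of size 13, so its Grundy value is 13.
For stack B, compute g(0), g(1), … with moves {2, 4}:
k:     0  1  2  3  4  5
g(k):  0  0  1  1  2  2
So g(5) = 2.
The value of a disjunctive sum is the nim-sum of the parts.
Combined value = 13 XOR 2 = 15.

15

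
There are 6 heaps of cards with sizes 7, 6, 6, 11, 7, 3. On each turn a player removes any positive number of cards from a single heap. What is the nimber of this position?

8

Nim-sum: 7 XOR 6 XOR 6 XOR 11 XOR 7 XOR 3 = 8.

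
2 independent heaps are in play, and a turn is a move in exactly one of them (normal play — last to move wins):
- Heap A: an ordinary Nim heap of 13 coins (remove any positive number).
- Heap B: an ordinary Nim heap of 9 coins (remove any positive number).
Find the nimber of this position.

Heap A is a plain Nim heap of size 13, so its Grundy value is 13.
Heap B is a plain Nim heap of size 9, so its Grundy value is 9.
The value of a disjunctive sum is the nim-sum of the parts.
Combined value = 13 XOR 9 = 4.

4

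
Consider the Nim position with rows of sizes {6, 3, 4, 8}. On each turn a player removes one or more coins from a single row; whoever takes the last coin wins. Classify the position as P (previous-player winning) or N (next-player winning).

N-position

Compute the nim-sum pairwise:
6 ^ 3 = 5
5 ^ 4 = 1
1 ^ 8 = 9
The nim-sum is 9 ≠ 0, so this is an N-position: the player to move can win.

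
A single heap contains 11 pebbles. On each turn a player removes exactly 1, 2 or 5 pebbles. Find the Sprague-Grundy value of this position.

2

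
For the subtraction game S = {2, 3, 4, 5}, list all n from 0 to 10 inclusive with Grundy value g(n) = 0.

0, 1, 7, 8

Grundy values for subtraction set {2, 3, 4, 5}:
k:     0  1  2  3  4  5  6  7  8  9 10
g(k):  0  0  1  1  2  2  3  0  0  1  1
The P-positions (g = 0) in 0..10 are 0, 1, 7, 8.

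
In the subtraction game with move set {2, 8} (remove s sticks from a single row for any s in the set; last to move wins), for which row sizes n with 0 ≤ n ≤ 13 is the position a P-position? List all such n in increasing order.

Compute g(0), g(1), … for moves {2, 8}:
k:     0  1  2  3  4  5  6  7  8  9 10 11 12 13
g(k):  0  0  1  1  0  0  1  1  2  2  0  0  1  1
The P-positions (g = 0) in 0..13 are 0, 1, 4, 5, 10, 11.

0, 1, 4, 5, 10, 11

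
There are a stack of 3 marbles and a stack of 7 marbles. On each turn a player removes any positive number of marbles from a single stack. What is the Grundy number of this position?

4

Compute the nim-sum pairwise:
3 ^ 7 = 4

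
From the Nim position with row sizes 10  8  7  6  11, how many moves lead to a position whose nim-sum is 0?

3

Compute the nim-sum pairwise:
10 ^ 8 = 2
2 ^ 7 = 5
5 ^ 6 = 3
3 ^ 11 = 8
The overall nim-sum is X = 8. A row of size p has a winning move iff p XOR X < p (reduce it to p XOR X).
  10: 10 XOR 8 = 2 < 10 — winning move (to 2).
  8: 8 XOR 8 = 0 < 8 — winning move (to 0).
  7: 7 XOR 8 = 15 ≥ 7 — no move.
  6: 6 XOR 8 = 14 ≥ 6 — no move.
  11: 11 XOR 8 = 3 < 11 — winning move (to 3).
That gives 3 winning moves.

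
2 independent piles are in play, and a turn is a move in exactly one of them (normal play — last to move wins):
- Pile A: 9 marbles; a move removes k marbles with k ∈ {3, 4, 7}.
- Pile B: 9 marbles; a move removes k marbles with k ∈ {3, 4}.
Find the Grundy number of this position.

3

Build the Grundy sequence for pile A with g(k) = mex{g(k−s) : s ∈ {3, 4, 7}, s ≤ k}:
k:     0  1  2  3  4  5  6  7  8  9
g(k):  0  0  0  1  1  1  2  2  2  3
So g(9) = 3.
Grundy values for pile B (subtraction set {3, 4}):
k:     0  1  2  3  4  5  6  7  8  9
g(k):  0  0  0  1  1  1  2  0  0  0
So g(9) = 0.
The value of a disjunctive sum is the nim-sum of the parts.
Combined value = 3 ⊕ 0 = 3.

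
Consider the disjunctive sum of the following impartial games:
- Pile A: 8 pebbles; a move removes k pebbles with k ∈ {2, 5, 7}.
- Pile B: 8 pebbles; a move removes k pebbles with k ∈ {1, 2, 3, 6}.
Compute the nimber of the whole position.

Build the Grundy sequence for pile A with g(k) = mex{g(k−s) : s ∈ {2, 5, 7}, s ≤ k}:
g(0) = mex{} = 0
g(1) = mex{} = 0
g(2) = mex{0} = 1
g(3) = mex{0} = 1
g(4) = mex{1} = 0
g(5) = mex{0,1} = 2
g(6) = mex{0} = 1
g(7) = mex{0,1,2} = 3
g(8) = mex{0,1} = 2
So g(8) = 2.
For pile B, compute g(0), g(1), … with moves {1, 2, 3, 6}:
k:     0  1  2  3  4  5  6  7  8
g(k):  0  1  2  3  0  1  2  3  0
So g(8) = 0.
By the Sprague-Grundy theorem, the Grundy value of a sum of independent games is the XOR of the component values.
Combined value = 2 XOR 0 = 2.

2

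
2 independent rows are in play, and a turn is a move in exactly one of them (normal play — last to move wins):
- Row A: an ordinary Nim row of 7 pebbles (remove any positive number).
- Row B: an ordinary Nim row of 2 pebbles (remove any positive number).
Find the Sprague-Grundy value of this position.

Row A is a plain Nim row of size 7, so its Grundy value is 7.
Row B is a plain Nim row of size 2, so its Grundy value is 2.
By the Sprague-Grundy theorem, the Grundy value of a sum of independent games is the XOR of the component values.
Combined value = 7 XOR 2 = 5.

5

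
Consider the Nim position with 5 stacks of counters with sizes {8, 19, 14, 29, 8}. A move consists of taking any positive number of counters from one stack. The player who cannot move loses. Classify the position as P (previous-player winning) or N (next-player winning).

P-position

Nim-sum: 8 ^ 19 ^ 14 ^ 29 ^ 8 = 0.
The nim-sum is 0, so this is a P-position: the player to move is in a losing position under optimal play.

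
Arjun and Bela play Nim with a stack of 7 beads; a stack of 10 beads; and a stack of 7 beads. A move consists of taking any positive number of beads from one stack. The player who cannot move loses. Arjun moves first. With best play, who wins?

Arjun wins

Compute the nim-sum pairwise:
7 XOR 10 = 13
13 XOR 7 = 10
The nim-sum is 10 ≠ 0, so this is an N-position: the player to move can win; Arjun has a winning move.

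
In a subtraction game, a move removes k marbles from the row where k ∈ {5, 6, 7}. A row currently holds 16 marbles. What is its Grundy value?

Grundy values for subtraction set {5, 6, 7}:
k:     0  1  2  3  4  5  6  7  8  9 10 11 12 13 14 15 16
g(k):  0  0  0  0  0  1  1  1  1  1  2  2  0  0  0  0  0
So g(16) = 0.

0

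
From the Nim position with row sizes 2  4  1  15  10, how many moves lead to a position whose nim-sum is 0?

Bitwise XOR of the heap sizes:
  0010  (2)
  0100  (4)
  0001  (1)
  1111  (15)
  1010  (10)
  ----
  0010  (2)
The overall nim-sum is X = 2. A row of size p has a winning move iff p XOR X < p (reduce it to p XOR X).
  2: 2 XOR 2 = 0 < 2 — winning move (to 0).
  4: 4 XOR 2 = 6 ≥ 4 — no move.
  1: 1 XOR 2 = 3 ≥ 1 — no move.
  15: 15 XOR 2 = 13 < 15 — winning move (to 13).
  10: 10 XOR 2 = 8 < 10 — winning move (to 8).
That gives 3 winning moves.

3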